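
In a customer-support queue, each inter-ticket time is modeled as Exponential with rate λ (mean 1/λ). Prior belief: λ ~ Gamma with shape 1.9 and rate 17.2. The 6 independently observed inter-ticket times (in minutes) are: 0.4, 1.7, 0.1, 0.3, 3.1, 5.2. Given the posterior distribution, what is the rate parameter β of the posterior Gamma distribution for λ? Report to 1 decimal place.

28.0

With a Gamma(shape α, rate β) prior on the exponential rate λ, the posterior after n observations with total T = Σxᵢ is Gamma(α+n, β+T).
Sum of observations T = 10.8 minutes; n = 6.
Posterior: Gamma(1.9+6, 17.2+10.8) = Gamma(7.9, 28.0).
Posterior β = 28.0.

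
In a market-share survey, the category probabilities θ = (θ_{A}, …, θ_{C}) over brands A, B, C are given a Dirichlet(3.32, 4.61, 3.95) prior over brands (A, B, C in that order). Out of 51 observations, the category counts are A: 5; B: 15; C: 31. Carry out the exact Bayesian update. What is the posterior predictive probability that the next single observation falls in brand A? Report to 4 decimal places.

The Dirichlet prior is conjugate to the Multinomial likelihood: each posterior αⱼ = prior αⱼ + observed count nⱼ.
Posterior concentration: (8.32, 19.61, 34.95), total = 62.88.
P(next = A | data) = α_{A}/Σα = 0.1323.

0.1323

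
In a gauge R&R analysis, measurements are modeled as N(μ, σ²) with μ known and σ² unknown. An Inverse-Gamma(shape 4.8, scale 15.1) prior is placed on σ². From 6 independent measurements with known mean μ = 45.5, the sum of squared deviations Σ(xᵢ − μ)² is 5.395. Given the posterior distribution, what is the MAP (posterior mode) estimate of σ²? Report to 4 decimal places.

With known mean μ and an Inverse-Gamma(α, β) prior on σ², the Normal likelihood is conjugate: posterior is Inv-Gamma(α + n/2, β + Σ(xᵢ−μ)²/2).
Posterior: Inv-Gamma(4.8 + 6/2, 15.1 + 5.395/2) = Inv-Gamma(7.80, 17.7975).
Mode = β/(α+1) = 17.7975/8.80 = 2.0224.

2.0224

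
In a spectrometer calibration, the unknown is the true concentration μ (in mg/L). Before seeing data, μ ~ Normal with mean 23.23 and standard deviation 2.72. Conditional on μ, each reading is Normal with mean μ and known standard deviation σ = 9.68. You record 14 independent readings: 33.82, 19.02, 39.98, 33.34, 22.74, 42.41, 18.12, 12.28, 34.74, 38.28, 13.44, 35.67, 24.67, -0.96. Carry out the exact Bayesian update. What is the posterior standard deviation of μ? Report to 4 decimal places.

1.8746

For Normal data with known variance σ², a Normal(μ₀, σ₀²) prior on μ is conjugate. Posterior precision = 1/σ₀² + n/σ²; posterior mean is the precision-weighted average of μ₀ and x̄.
σ₀² = 2.72² = 7.3984, σ² = 9.68² = 93.7024; σ² + n·σ₀² = 93.7024 + 14·7.3984 = 197.28.
Posterior precision = 1/σ₀² + n/σ² = 1/7.3984 + 14/93.7024 = (σ² + n·σ₀²)/(σ₀²σ²) = 197.28/(7.3984·93.7024); posterior variance σₙ² = σ₀²σ²/(σ² + n·σ₀²) = 7.3984·93.7024/197.28 = 3.514030.
Posterior SD = √σₙ² = √(7.3984·93.7024/197.28) = 1.8746.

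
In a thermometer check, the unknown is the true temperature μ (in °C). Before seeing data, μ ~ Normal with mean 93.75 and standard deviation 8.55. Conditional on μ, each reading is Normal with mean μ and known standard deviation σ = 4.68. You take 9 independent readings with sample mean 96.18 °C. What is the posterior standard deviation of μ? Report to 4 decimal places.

1.5347

For Normal data with known variance σ², a Normal(μ₀, σ₀²) prior on μ is conjugate. Posterior precision = 1/σ₀² + n/σ²; posterior mean is the precision-weighted average of μ₀ and x̄.
σ₀² = 8.55² = 73.1025, σ² = 4.68² = 21.9024; σ² + n·σ₀² = 21.9024 + 9·73.1025 = 679.8249.
Posterior precision = 1/σ₀² + n/σ² = 1/73.1025 + 9/21.9024 = (σ² + n·σ₀²)/(σ₀²σ²) = 679.8249/(73.1025·21.9024); posterior variance σₙ² = σ₀²σ²/(σ² + n·σ₀²) = 73.1025·21.9024/679.8249 = 2.355195.
Posterior SD = √σₙ² = √(73.1025·21.9024/679.8249) = 1.5347.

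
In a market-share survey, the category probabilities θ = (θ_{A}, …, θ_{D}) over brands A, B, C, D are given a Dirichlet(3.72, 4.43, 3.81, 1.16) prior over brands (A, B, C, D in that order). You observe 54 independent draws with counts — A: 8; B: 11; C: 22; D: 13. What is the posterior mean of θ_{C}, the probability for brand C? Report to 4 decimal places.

0.3845

The Dirichlet prior is conjugate to the Multinomial likelihood: each posterior αⱼ = prior αⱼ + observed count nⱼ.
Posterior concentration: (11.72, 15.43, 25.81, 14.16), total = 67.12.
E[θ_{C}|data] = α_{C}/Σα = 25.81/67.12 = 0.3845.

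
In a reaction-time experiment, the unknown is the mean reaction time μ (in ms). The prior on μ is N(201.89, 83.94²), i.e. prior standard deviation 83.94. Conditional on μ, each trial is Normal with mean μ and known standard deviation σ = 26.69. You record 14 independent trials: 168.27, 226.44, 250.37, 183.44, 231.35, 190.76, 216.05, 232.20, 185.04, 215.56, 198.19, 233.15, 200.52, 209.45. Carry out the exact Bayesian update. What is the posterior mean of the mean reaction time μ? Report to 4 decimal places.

For Normal data with known variance σ², a Normal(μ₀, σ₀²) prior on μ is conjugate. Posterior precision = 1/σ₀² + n/σ²; posterior mean is the precision-weighted average of μ₀ and x̄.
Σxᵢ = 168.27 + 226.44 + 250.37 + 183.44 + 231.35 + 190.76 + 216.05 + 232.20 + 185.04 + 215.56 + 198.19 + 233.15 + 200.52 + 209.45 = 2940.79, so n·x̄ = 2940.79.
σ₀² = 83.94² = 7045.9236, σ² = 26.69² = 712.3561; σ² + n·σ₀² = 712.3561 + 14·7045.9236 = 99355.2865.
Posterior mean = (μ₀/σ₀² + n·x̄/σ²)/(1/σ₀² + n/σ²) = (σ²·μ₀ + σ₀²·n·x̄)/(σ² + n·σ₀²) = (712.3561·201.89 + 7045.9236·2940.79)/99355.2865 = 20864399.236673/99355.2865 = 209.9979.

209.9979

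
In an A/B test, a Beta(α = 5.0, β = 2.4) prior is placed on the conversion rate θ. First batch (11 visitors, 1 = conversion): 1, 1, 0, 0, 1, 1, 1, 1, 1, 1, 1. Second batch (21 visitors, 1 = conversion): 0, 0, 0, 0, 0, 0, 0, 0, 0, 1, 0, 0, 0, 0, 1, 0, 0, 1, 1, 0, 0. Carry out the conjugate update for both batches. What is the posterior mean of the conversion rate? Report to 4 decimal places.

The Beta prior is conjugate to a Binomial/Bernoulli likelihood; the update adds successes to α and failures to β.
After batch 1: Beta(5.0+9, 2.4+2) = Beta(14.0, 4.4).
After batch 2: Beta(14.0+4, 4.4+17) = Beta(18.0, 21.4).
Posterior mean = α/(α+β) = 18.0/39.4 = 0.4569.

0.4569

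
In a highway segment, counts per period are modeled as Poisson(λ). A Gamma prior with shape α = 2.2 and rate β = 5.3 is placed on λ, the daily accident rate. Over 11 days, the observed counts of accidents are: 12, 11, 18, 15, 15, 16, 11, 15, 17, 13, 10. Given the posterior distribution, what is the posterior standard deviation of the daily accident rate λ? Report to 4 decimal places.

0.7643

With a Gamma(shape α, rate β) prior, the Poisson likelihood is conjugate: the posterior is Gamma(α + ΣXᵢ, β + n).
Sum of counts S = 153 over n = 11 days.
Posterior: Gamma(α+S, β+n) = Gamma(2.2+153, 5.3+11) = Gamma(155.2, 16.3).
SD = √α/β = √155.2/16.3 = 0.7643.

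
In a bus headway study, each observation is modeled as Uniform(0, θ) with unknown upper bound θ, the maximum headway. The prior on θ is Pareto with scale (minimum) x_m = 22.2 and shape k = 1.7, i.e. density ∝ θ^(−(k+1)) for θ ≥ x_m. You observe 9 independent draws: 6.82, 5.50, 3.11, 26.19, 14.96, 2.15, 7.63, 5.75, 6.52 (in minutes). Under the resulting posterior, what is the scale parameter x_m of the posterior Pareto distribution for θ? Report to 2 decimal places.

A Pareto(scale x_m, shape k) prior on the upper bound θ of Uniform(0, θ) is conjugate: posterior is Pareto(max(x_m, max xᵢ), k + n).
Sample maximum = 26.19; prior scale x_m = 22.2 → posterior scale = max = 26.19.
Posterior shape = 1.7 + 9 = 10.7.
Posterior scale x_m = 26.19.

26.19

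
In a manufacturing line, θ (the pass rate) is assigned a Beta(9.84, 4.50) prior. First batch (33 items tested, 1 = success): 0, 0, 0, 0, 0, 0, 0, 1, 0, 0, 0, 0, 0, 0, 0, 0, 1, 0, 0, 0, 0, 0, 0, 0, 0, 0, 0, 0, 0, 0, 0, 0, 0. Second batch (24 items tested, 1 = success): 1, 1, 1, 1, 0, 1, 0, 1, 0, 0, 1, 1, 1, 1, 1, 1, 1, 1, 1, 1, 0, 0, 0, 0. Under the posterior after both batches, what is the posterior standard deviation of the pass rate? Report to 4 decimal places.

0.0574

The Beta prior is conjugate to a Binomial/Bernoulli likelihood; the update adds successes to α and failures to β.
After batch 1: Beta(9.84+2, 4.50+31) = Beta(11.84, 35.50).
After batch 2: Beta(11.84+16, 35.50+8) = Beta(27.84, 43.50).
Var = αβ/((α+β)²(α+β+1)) = 27.84·43.50/(71.34²·72.34) = 0.00328938; SD = √0.00328938 = 0.0574.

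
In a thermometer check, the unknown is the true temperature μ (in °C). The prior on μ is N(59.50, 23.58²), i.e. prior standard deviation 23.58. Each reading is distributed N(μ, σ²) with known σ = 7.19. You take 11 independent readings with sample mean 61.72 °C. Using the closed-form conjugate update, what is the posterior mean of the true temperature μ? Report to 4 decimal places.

For Normal data with known variance σ², a Normal(μ₀, σ₀²) prior on μ is conjugate. Posterior precision = 1/σ₀² + n/σ²; posterior mean is the precision-weighted average of μ₀ and x̄.
n·x̄ = 11·61.72 = 678.92.
σ₀² = 23.58² = 556.0164, σ² = 7.19² = 51.6961; σ² + n·σ₀² = 51.6961 + 11·556.0164 = 6167.8765.
Posterior mean = (μ₀/σ₀² + n·x̄/σ²)/(1/σ₀² + n/σ²) = (σ²·μ₀ + σ₀²·n·x̄)/(σ² + n·σ₀²) = (51.6961·59.50 + 556.0164·678.92)/6167.8765 = 380566.572238/6167.8765 = 61.7014.

61.7014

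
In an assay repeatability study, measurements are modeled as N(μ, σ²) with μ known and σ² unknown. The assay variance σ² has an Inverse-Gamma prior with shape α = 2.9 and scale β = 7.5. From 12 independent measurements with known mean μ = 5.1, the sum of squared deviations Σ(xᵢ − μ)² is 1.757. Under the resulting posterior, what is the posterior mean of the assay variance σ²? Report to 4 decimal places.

With known mean μ and an Inverse-Gamma(α, β) prior on σ², the Normal likelihood is conjugate: posterior is Inv-Gamma(α + n/2, β + Σ(xᵢ−μ)²/2).
Posterior: Inv-Gamma(2.9 + 12/2, 7.5 + 1.757/2) = Inv-Gamma(8.90, 8.3785).
E[σ²|data] = β/(α−1) = 8.3785/7.90 = 1.0606.

1.0606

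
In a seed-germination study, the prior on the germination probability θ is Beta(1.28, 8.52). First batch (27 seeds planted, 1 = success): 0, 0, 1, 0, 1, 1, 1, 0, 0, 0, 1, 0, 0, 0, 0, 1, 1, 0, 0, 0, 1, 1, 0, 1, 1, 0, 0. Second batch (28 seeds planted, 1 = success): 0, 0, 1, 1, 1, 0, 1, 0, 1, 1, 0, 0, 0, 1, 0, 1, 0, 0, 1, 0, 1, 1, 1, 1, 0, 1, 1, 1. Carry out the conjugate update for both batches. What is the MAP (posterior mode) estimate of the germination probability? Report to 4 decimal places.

The Beta prior is conjugate to a Binomial/Bernoulli likelihood; the update adds successes to α and failures to β.
After batch 1: Beta(1.28+11, 8.52+16) = Beta(12.28, 24.52).
After batch 2: Beta(12.28+16, 24.52+12) = Beta(28.28, 36.52).
Mode of Beta(a,b) for a,b>1 is (a−1)/(a+b−2) = 27.28/62.80 = 0.4344.

0.4344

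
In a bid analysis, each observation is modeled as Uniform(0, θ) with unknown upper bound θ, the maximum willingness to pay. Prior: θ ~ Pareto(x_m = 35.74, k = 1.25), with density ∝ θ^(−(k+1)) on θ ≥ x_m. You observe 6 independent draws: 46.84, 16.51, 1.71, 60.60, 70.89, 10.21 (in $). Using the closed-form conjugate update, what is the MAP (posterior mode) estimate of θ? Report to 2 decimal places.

70.89

A Pareto(scale x_m, shape k) prior on the upper bound θ of Uniform(0, θ) is conjugate: posterior is Pareto(max(x_m, max xᵢ), k + n).
Sample maximum = 70.89; prior scale x_m = 35.74 → posterior scale = max = 70.89.
Posterior shape = 1.25 + 6 = 7.25.
The Pareto density is decreasing on [x_m, ∞), so the mode is x_m = 70.89.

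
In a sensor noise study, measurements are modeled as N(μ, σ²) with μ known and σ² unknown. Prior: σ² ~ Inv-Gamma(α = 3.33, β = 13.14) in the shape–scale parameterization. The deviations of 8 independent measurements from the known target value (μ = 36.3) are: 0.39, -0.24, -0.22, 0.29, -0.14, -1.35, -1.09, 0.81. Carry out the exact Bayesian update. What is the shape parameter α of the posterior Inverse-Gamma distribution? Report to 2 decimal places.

7.33

With known mean μ and an Inverse-Gamma(α, β) prior on σ², the Normal likelihood is conjugate: posterior is Inv-Gamma(α + n/2, β + Σ(xᵢ−μ)²/2).
Σ(xᵢ−μ)² = (0.39)² + (-0.24)² + (-0.22)² + (0.29)² + (-0.14)² + (-1.35)² + (-1.09)² + (0.81)² = 4.0285.
Posterior: Inv-Gamma(3.33 + 8/2, 13.14 + 4.0285/2) = Inv-Gamma(7.33, 15.15425).
Posterior α = 7.33.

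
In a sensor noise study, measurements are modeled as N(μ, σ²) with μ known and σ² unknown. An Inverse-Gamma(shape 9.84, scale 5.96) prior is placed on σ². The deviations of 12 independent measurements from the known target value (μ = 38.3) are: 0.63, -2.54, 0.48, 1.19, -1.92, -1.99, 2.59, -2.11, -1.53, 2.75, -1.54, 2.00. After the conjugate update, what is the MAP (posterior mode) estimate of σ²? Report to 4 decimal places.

With known mean μ and an Inverse-Gamma(α, β) prior on σ², the Normal likelihood is conjugate: posterior is Inv-Gamma(α + n/2, β + Σ(xᵢ−μ)²/2).
Σ(xᵢ−μ)² = (0.63)² + (-2.54)² + (0.48)² + (1.19)² + (-1.92)² + (-1.99)² + (2.59)² + (-2.11)² + (-1.53)² + (2.75)² + (-1.54)² + (2.00)² = 43.5767.
Posterior: Inv-Gamma(9.84 + 12/2, 5.96 + 43.5767/2) = Inv-Gamma(15.84, 27.74835).
Mode = β/(α+1) = 27.74835/16.84 = 1.6478.

1.6478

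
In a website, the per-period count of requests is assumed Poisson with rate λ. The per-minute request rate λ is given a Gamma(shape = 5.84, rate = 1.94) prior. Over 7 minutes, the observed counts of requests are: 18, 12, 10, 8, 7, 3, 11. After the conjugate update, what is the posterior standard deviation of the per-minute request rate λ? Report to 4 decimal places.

With a Gamma(shape α, rate β) prior, the Poisson likelihood is conjugate: the posterior is Gamma(α + ΣXᵢ, β + n).
Sum of counts S = 69 over n = 7 minutes.
Posterior: Gamma(α+S, β+n) = Gamma(5.84+69, 1.94+7) = Gamma(74.84, 8.94).
SD = √α/β = √74.84/8.94 = 0.9677.

0.9677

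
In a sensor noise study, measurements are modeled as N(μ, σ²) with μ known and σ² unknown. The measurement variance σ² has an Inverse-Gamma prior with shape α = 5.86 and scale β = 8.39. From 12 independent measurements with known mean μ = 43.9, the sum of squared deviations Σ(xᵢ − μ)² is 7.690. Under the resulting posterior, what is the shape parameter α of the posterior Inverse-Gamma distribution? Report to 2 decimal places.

With known mean μ and an Inverse-Gamma(α, β) prior on σ², the Normal likelihood is conjugate: posterior is Inv-Gamma(α + n/2, β + Σ(xᵢ−μ)²/2).
Posterior: Inv-Gamma(5.86 + 12/2, 8.39 + 7.690/2) = Inv-Gamma(11.86, 12.2350).
Posterior α = 11.86.

11.86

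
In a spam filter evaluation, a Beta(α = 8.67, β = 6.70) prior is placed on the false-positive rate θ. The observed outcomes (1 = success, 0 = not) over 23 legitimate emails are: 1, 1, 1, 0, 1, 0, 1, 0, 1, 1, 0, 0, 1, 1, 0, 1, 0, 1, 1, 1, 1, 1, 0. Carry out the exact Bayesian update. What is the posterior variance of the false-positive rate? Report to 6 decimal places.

The Beta prior is conjugate to a Binomial/Bernoulli likelihood; the update adds successes to α and failures to β.
Posterior: Beta(α+k, β+n−k) = Beta(8.67+15, 6.70+8) = Beta(23.67, 14.70).
Var = αβ/((α+β)²(α+β+1)) = 23.67·14.70/(38.37²·39.37) = 0.006003.

0.006003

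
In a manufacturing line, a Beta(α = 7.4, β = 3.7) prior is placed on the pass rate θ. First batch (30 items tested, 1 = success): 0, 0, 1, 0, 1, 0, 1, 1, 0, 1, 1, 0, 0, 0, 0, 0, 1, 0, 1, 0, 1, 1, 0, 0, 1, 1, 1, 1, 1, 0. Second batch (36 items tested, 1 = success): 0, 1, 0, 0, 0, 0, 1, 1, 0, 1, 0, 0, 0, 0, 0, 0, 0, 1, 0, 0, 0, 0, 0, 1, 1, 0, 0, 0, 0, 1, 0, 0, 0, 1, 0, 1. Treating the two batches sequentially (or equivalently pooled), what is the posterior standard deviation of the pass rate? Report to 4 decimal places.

The Beta prior is conjugate to a Binomial/Bernoulli likelihood; the update adds successes to α and failures to β.
After batch 1: Beta(7.4+15, 3.7+15) = Beta(22.4, 18.7).
After batch 2: Beta(22.4+10, 18.7+26) = Beta(32.4, 44.7).
Var = αβ/((α+β)²(α+β+1)) = 32.4·44.7/(77.1²·78.1) = 0.00311956; SD = √0.00311956 = 0.0559.

0.0559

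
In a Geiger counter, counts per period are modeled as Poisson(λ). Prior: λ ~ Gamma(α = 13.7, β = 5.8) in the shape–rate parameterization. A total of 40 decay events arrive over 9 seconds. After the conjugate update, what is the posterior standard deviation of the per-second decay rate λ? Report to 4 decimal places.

With a Gamma(shape α, rate β) prior, the Poisson likelihood is conjugate: the posterior is Gamma(α + ΣXᵢ, β + n).
Posterior: Gamma(α+S, β+n) = Gamma(13.7+40, 5.8+9) = Gamma(53.7, 14.8).
SD = √α/β = √53.7/14.8 = 0.4951.

0.4951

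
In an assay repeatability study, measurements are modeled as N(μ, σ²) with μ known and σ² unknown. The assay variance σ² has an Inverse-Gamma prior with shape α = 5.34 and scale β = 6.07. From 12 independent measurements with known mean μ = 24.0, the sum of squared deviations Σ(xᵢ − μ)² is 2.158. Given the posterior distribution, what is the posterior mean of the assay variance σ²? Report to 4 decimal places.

With known mean μ and an Inverse-Gamma(α, β) prior on σ², the Normal likelihood is conjugate: posterior is Inv-Gamma(α + n/2, β + Σ(xᵢ−μ)²/2).
Posterior: Inv-Gamma(5.34 + 12/2, 6.07 + 2.158/2) = Inv-Gamma(11.34, 7.1490).
E[σ²|data] = β/(α−1) = 7.1490/10.34 = 0.6914.

0.6914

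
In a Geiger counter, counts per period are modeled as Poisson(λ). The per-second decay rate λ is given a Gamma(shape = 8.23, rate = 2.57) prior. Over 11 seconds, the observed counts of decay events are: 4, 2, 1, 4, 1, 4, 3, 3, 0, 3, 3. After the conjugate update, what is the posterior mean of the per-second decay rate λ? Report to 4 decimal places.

With a Gamma(shape α, rate β) prior, the Poisson likelihood is conjugate: the posterior is Gamma(α + ΣXᵢ, β + n).
Sum of counts S = 28 over n = 11 seconds.
Posterior: Gamma(α+S, β+n) = Gamma(8.23+28, 2.57+11) = Gamma(36.23, 13.57).
Posterior mean = α/β = 36.23/13.57 = 2.6699.

2.6699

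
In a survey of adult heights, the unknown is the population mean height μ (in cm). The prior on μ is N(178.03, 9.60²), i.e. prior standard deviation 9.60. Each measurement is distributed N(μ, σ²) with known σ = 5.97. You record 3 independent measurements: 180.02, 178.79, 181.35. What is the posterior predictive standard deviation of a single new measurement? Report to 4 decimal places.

For Normal data with known variance σ², a Normal(μ₀, σ₀²) prior on μ is conjugate. Posterior precision = 1/σ₀² + n/σ²; posterior mean is the precision-weighted average of μ₀ and x̄.
σ₀² = 9.60² = 92.16, σ² = 5.97² = 35.6409; σ² + n·σ₀² = 35.6409 + 3·92.16 = 312.1209.
Posterior precision = 1/σ₀² + n/σ² = 1/92.16 + 3/35.6409 = (σ² + n·σ₀²)/(σ₀²σ²) = 312.1209/(92.16·35.6409); posterior variance σₙ² = σ₀²σ²/(σ² + n·σ₀²) = 92.16·35.6409/312.1209 = 10.523696.
Predictive variance for one new observation = σₙ² + σ² = 92.16·35.6409/312.1209 + 35.6409 = σ²·(σ₀² + 312.1209)/312.1209 = 35.6409·404.2809/312.1209 = 46.164596; SD = √(35.6409·404.2809/312.1209) = 6.7945.

6.7945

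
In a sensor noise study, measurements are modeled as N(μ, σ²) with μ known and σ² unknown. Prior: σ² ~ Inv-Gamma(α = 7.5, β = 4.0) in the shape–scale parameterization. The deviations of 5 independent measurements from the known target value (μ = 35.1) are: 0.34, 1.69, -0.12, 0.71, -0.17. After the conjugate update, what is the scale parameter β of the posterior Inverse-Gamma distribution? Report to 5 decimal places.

With known mean μ and an Inverse-Gamma(α, β) prior on σ², the Normal likelihood is conjugate: posterior is Inv-Gamma(α + n/2, β + Σ(xᵢ−μ)²/2).
Σ(xᵢ−μ)² = (0.34)² + (1.69)² + (-0.12)² + (0.71)² + (-0.17)² = 3.5191.
Posterior: Inv-Gamma(7.5 + 5/2, 4.0 + 3.5191/2) = Inv-Gamma(10.00, 5.75955).
Posterior β = 5.75955.

5.75955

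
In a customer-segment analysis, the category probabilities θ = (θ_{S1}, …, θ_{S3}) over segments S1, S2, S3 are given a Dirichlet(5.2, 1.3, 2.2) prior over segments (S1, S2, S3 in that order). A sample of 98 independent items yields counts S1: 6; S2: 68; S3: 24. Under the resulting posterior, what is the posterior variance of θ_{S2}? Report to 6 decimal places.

0.002114

The Dirichlet prior is conjugate to the Multinomial likelihood: each posterior αⱼ = prior αⱼ + observed count nⱼ.
Posterior concentration: (11.2, 69.3, 26.2), total = 106.7.
Var[θ_j] = α_j(Σα−α_j)/((Σα)²(Σα+1)) = 69.3·37.4/(106.7²·107.7) = 0.002114.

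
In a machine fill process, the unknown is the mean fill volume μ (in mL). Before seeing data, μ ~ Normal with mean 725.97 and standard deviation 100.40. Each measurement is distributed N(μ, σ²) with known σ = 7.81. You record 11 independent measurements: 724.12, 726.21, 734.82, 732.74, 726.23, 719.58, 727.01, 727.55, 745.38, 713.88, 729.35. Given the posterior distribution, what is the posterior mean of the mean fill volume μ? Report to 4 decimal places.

For Normal data with known variance σ², a Normal(μ₀, σ₀²) prior on μ is conjugate. Posterior precision = 1/σ₀² + n/σ²; posterior mean is the precision-weighted average of μ₀ and x̄.
Σxᵢ = 724.12 + 726.21 + 734.82 + 732.74 + 726.23 + 719.58 + 727.01 + 727.55 + 745.38 + 713.88 + 729.35 = 8006.87, so n·x̄ = 8006.87.
σ₀² = 100.40² = 10080.16, σ² = 7.81² = 60.9961; σ² + n·σ₀² = 60.9961 + 11·10080.16 = 110942.7561.
Posterior mean = (μ₀/σ₀² + n·x̄/σ²)/(1/σ₀² + n/σ²) = (σ²·μ₀ + σ₀²·n·x̄)/(σ² + n·σ₀²) = (60.9961·725.97 + 10080.16·8006.87)/110942.7561 = 80754812.037917/110942.7561 = 727.8962.

727.8962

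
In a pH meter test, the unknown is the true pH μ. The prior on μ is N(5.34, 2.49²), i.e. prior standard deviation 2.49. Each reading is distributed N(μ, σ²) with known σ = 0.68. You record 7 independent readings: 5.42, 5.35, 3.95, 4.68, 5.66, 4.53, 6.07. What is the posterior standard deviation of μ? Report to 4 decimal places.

0.2557

For Normal data with known variance σ², a Normal(μ₀, σ₀²) prior on μ is conjugate. Posterior precision = 1/σ₀² + n/σ²; posterior mean is the precision-weighted average of μ₀ and x̄.
σ₀² = 2.49² = 6.2001, σ² = 0.68² = 0.4624; σ² + n·σ₀² = 0.4624 + 7·6.2001 = 43.8631.
Posterior precision = 1/σ₀² + n/σ² = 1/6.2001 + 7/0.4624 = (σ² + n·σ₀²)/(σ₀²σ²) = 43.8631/(6.2001·0.4624); posterior variance σₙ² = σ₀²σ²/(σ² + n·σ₀²) = 6.2001·0.4624/43.8631 = 0.065361.
Posterior SD = √σₙ² = √(6.2001·0.4624/43.8631) = 0.2557.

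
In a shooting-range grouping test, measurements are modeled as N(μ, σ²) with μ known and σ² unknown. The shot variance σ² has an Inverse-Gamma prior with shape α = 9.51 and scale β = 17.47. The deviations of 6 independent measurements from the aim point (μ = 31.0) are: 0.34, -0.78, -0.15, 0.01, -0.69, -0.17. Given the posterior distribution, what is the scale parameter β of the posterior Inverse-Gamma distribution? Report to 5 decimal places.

With known mean μ and an Inverse-Gamma(α, β) prior on σ², the Normal likelihood is conjugate: posterior is Inv-Gamma(α + n/2, β + Σ(xᵢ−μ)²/2).
Σ(xᵢ−μ)² = (0.34)² + (-0.78)² + (-0.15)² + (0.01)² + (-0.69)² + (-0.17)² = 1.2516.
Posterior: Inv-Gamma(9.51 + 6/2, 17.47 + 1.2516/2) = Inv-Gamma(12.51, 18.09580).
Posterior β = 18.09580.

18.09580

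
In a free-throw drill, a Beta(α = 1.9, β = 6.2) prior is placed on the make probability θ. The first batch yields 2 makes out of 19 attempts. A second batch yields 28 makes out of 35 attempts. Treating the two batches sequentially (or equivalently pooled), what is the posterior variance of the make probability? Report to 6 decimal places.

0.003959

The Beta prior is conjugate to a Binomial/Bernoulli likelihood; the update adds successes to α and failures to β.
After batch 1: Beta(1.9+2, 6.2+17) = Beta(3.9, 23.2).
After batch 2: Beta(3.9+28, 23.2+7) = Beta(31.9, 30.2).
Var = αβ/((α+β)²(α+β+1)) = 31.9·30.2/(62.1²·63.1) = 0.003959.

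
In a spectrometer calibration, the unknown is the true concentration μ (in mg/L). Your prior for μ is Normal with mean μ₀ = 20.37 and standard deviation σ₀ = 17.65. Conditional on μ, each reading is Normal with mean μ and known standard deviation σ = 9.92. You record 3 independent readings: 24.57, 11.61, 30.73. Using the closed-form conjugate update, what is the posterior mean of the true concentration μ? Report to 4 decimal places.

22.1192

For Normal data with known variance σ², a Normal(μ₀, σ₀²) prior on μ is conjugate. Posterior precision = 1/σ₀² + n/σ²; posterior mean is the precision-weighted average of μ₀ and x̄.
Σxᵢ = 24.57 + 11.61 + 30.73 = 66.91, so n·x̄ = 66.91.
σ₀² = 17.65² = 311.5225, σ² = 9.92² = 98.4064; σ² + n·σ₀² = 98.4064 + 3·311.5225 = 1032.9739.
Posterior mean = (μ₀/σ₀² + n·x̄/σ²)/(1/σ₀² + n/σ²) = (σ²·μ₀ + σ₀²·n·x̄)/(σ² + n·σ₀²) = (98.4064·20.37 + 311.5225·66.91)/1032.9739 = 22848.508843/1032.9739 = 22.1192.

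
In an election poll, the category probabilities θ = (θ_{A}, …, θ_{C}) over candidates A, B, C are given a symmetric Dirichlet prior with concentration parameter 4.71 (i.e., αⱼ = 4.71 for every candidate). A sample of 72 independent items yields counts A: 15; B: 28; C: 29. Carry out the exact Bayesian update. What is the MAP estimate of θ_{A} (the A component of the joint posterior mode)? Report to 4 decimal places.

0.2251

The Dirichlet prior is conjugate to the Multinomial likelihood: each posterior αⱼ = prior αⱼ + observed count nⱼ.
Posterior concentration: (19.71, 32.71, 33.71), total = 86.13.
Joint mode component: (α_{A}−1)/(Σα−K) = 18.71/83.13 = 0.2251.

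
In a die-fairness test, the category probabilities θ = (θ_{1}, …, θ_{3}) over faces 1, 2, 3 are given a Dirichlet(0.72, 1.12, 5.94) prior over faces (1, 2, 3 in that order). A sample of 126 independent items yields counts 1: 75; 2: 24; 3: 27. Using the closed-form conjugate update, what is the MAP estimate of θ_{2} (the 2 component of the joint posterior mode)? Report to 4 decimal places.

The Dirichlet prior is conjugate to the Multinomial likelihood: each posterior αⱼ = prior αⱼ + observed count nⱼ.
Posterior concentration: (75.72, 25.12, 32.94), total = 133.78.
Joint mode component: (α_{2}−1)/(Σα−K) = 24.12/130.78 = 0.1844.

0.1844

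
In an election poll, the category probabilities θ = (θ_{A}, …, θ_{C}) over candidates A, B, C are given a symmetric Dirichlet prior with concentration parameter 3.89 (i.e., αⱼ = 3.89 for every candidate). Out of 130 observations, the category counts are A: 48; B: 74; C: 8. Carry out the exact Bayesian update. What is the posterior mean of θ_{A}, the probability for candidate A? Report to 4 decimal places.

0.3663

The Dirichlet prior is conjugate to the Multinomial likelihood: each posterior αⱼ = prior αⱼ + observed count nⱼ.
Posterior concentration: (51.89, 77.89, 11.89), total = 141.67.
E[θ_{A}|data] = α_{A}/Σα = 51.89/141.67 = 0.3663.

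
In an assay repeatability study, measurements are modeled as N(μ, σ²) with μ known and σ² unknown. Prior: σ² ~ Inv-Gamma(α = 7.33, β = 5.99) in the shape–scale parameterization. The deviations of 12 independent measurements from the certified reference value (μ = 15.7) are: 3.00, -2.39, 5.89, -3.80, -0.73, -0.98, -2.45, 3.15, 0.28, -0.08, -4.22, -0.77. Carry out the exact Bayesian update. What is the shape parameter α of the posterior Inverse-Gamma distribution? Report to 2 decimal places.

With known mean μ and an Inverse-Gamma(α, β) prior on σ², the Normal likelihood is conjugate: posterior is Inv-Gamma(α + n/2, β + Σ(xᵢ−μ)²/2).
Σ(xᵢ−μ)² = (3.00)² + (-2.39)² + (5.89)² + (-3.80)² + (-0.73)² + (-0.98)² + (-2.45)² + (3.15)² + (0.28)² + (-0.08)² + (-4.22)² + (-0.77)² = 99.7486.
Posterior: Inv-Gamma(7.33 + 12/2, 5.99 + 99.7486/2) = Inv-Gamma(13.33, 55.86430).
Posterior α = 13.33.

13.33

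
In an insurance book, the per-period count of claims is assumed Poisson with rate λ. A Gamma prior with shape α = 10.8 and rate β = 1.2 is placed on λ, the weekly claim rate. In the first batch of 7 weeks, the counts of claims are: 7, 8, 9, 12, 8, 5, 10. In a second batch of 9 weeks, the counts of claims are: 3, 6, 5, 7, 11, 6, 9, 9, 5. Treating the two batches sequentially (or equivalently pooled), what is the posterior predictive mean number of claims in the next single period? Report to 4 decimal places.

With a Gamma(shape α, rate β) prior, the Poisson likelihood is conjugate: the posterior is Gamma(α + ΣXᵢ, β + n).
Batch 1: sum of counts S = 59 over n = 7 weeks.
After batch 1: Gamma(α+S, β+n) = Gamma(10.8+59, 1.2+7) = Gamma(69.8, 8.2).
Batch 2: sum of counts S = 61 over n = 9 weeks.
After batch 2: Gamma(α+S, β+n) = Gamma(69.8+61, 8.2+9) = Gamma(130.8, 17.2).
The predictive distribution for one future period is NegBinom with mean α/β = 7.6047.

7.6047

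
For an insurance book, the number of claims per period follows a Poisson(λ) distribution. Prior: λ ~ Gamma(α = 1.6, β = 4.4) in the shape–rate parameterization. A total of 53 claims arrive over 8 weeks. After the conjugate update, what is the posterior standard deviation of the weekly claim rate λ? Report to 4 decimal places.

0.5959

With a Gamma(shape α, rate β) prior, the Poisson likelihood is conjugate: the posterior is Gamma(α + ΣXᵢ, β + n).
Posterior: Gamma(α+S, β+n) = Gamma(1.6+53, 4.4+8) = Gamma(54.6, 12.4).
SD = √α/β = √54.6/12.4 = 0.5959.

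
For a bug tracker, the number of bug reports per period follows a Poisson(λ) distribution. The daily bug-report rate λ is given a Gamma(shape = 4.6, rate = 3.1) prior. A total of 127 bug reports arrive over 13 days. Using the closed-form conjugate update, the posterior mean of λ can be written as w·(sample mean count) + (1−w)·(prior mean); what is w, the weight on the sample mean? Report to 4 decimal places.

0.8075

With a Gamma(shape α, rate β) prior, the Poisson likelihood is conjugate: the posterior is Gamma(α + ΣXᵢ, β + n).
Posterior mean = (α₀+S)/(β₀+n) = [n/(β₀+n)]·(S/n) + [β₀/(β₀+n)]·(α₀/β₀), so only n and β₀ enter the weight.
Weight on data w = n/(β₀+n) = 13/(3.1+13) = 13/16.1 = 0.8075.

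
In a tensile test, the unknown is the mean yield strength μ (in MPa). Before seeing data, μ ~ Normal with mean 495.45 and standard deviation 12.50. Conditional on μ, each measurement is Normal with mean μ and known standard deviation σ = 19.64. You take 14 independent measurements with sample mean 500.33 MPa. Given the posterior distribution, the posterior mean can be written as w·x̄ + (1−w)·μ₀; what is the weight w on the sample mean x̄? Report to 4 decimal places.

0.8501

For Normal data with known variance σ², a Normal(μ₀, σ₀²) prior on μ is conjugate. Posterior precision = 1/σ₀² + n/σ²; posterior mean is the precision-weighted average of μ₀ and x̄.
σ₀² = 12.50² = 156.25, σ² = 19.64² = 385.7296. Prior precision 1/σ₀² = 1/156.25; data precision n/σ² = 14/385.7296.
w = (n/σ²)/(1/σ₀² + n/σ²) = n·σ₀²/(σ² + n·σ₀²) = 14·156.25/(385.7296 + 14·156.25) = 2187.5/2573.2296 = 0.8501.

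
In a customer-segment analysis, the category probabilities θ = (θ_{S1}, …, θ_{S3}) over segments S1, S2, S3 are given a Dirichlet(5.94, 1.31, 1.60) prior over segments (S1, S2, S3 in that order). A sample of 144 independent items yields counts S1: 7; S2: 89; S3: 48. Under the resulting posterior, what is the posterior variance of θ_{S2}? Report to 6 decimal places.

0.001571

The Dirichlet prior is conjugate to the Multinomial likelihood: each posterior αⱼ = prior αⱼ + observed count nⱼ.
Posterior concentration: (12.94, 90.31, 49.60), total = 152.85.
Var[θ_j] = α_j(Σα−α_j)/((Σα)²(Σα+1)) = 90.31·62.54/(152.85²·153.85) = 0.001571.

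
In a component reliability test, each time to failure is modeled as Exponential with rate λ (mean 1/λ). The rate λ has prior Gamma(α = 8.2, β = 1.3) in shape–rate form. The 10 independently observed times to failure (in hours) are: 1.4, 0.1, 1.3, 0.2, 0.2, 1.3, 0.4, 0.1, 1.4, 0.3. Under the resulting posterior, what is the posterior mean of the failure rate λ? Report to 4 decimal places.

With a Gamma(shape α, rate β) prior on the exponential rate λ, the posterior after n observations with total T = Σxᵢ is Gamma(α+n, β+T).
Sum of observations T = 6.7 hours; n = 10.
Posterior: Gamma(8.2+10, 1.3+6.7) = Gamma(18.2, 8.0).
Posterior mean of λ = α/β = 18.2/8.0 = 2.2750.

2.2750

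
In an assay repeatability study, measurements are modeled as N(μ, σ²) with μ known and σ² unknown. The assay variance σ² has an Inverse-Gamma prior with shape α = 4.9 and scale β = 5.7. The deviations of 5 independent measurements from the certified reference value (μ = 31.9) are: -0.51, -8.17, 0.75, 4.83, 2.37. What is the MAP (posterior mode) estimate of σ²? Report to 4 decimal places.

6.4236

With known mean μ and an Inverse-Gamma(α, β) prior on σ², the Normal likelihood is conjugate: posterior is Inv-Gamma(α + n/2, β + Σ(xᵢ−μ)²/2).
Σ(xᵢ−μ)² = (-0.51)² + (-8.17)² + (0.75)² + (4.83)² + (2.37)² = 96.5173.
Posterior: Inv-Gamma(4.9 + 5/2, 5.7 + 96.5173/2) = Inv-Gamma(7.40, 53.95865).
Mode = β/(α+1) = 53.95865/8.40 = 6.4236.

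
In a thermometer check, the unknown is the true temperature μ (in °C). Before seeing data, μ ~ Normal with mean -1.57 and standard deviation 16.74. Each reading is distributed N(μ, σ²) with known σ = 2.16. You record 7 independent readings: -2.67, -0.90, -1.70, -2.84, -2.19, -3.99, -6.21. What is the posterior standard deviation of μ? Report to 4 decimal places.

For Normal data with known variance σ², a Normal(μ₀, σ₀²) prior on μ is conjugate. Posterior precision = 1/σ₀² + n/σ²; posterior mean is the precision-weighted average of μ₀ and x̄.
σ₀² = 16.74² = 280.2276, σ² = 2.16² = 4.6656; σ² + n·σ₀² = 4.6656 + 7·280.2276 = 1966.2588.
Posterior precision = 1/σ₀² + n/σ² = 1/280.2276 + 7/4.6656 = (σ² + n·σ₀²)/(σ₀²σ²) = 1966.2588/(280.2276·4.6656); posterior variance σₙ² = σ₀²σ²/(σ² + n·σ₀²) = 280.2276·4.6656/1966.2588 = 0.664933.
Posterior SD = √σₙ² = √(280.2276·4.6656/1966.2588) = 0.8154.

0.8154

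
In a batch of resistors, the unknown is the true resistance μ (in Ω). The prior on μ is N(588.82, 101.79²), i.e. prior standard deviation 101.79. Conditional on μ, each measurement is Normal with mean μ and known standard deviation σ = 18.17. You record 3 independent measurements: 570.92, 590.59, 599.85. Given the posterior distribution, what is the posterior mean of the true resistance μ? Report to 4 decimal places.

587.1379

For Normal data with known variance σ², a Normal(μ₀, σ₀²) prior on μ is conjugate. Posterior precision = 1/σ₀² + n/σ²; posterior mean is the precision-weighted average of μ₀ and x̄.
Σxᵢ = 570.92 + 590.59 + 599.85 = 1761.36, so n·x̄ = 1761.36.
σ₀² = 101.79² = 10361.2041, σ² = 18.17² = 330.1489; σ² + n·σ₀² = 330.1489 + 3·10361.2041 = 31413.7612.
Posterior mean = (μ₀/σ₀² + n·x̄/σ²)/(1/σ₀² + n/σ²) = (σ²·μ₀ + σ₀²·n·x̄)/(σ² + n·σ₀²) = (330.1489·588.82 + 10361.2041·1761.36)/31413.7612 = 18444208.728874/31413.7612 = 587.1379.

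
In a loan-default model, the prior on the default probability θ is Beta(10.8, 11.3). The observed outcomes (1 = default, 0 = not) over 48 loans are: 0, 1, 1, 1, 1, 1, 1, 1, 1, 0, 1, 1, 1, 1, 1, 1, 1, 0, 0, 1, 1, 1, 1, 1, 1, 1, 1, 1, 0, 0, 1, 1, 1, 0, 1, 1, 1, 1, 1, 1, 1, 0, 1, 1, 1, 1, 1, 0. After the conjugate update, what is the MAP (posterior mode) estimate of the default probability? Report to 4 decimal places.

The Beta prior is conjugate to a Binomial/Bernoulli likelihood; the update adds successes to α and failures to β.
Posterior: Beta(α+k, β+n−k) = Beta(10.8+39, 11.3+9) = Beta(49.8, 20.3).
Mode of Beta(a,b) for a,b>1 is (a−1)/(a+b−2) = 48.8/68.1 = 0.7166.

0.7166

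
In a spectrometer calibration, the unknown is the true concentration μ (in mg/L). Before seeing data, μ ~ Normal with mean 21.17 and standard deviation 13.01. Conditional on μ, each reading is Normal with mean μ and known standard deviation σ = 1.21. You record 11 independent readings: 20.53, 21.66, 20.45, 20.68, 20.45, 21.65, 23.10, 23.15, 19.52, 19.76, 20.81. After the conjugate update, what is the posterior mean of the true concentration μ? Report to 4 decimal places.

21.0692

For Normal data with known variance σ², a Normal(μ₀, σ₀²) prior on μ is conjugate. Posterior precision = 1/σ₀² + n/σ²; posterior mean is the precision-weighted average of μ₀ and x̄.
Σxᵢ = 20.53 + 21.66 + 20.45 + 20.68 + 20.45 + 21.65 + 23.10 + 23.15 + 19.52 + 19.76 + 20.81 = 231.76, so n·x̄ = 231.76.
σ₀² = 13.01² = 169.2601, σ² = 1.21² = 1.4641; σ² + n·σ₀² = 1.4641 + 11·169.2601 = 1863.3252.
Posterior mean = (μ₀/σ₀² + n·x̄/σ²)/(1/σ₀² + n/σ²) = (σ²·μ₀ + σ₀²·n·x̄)/(σ² + n·σ₀²) = (1.4641·21.17 + 169.2601·231.76)/1863.3252 = 39258.715773/1863.3252 = 21.0692.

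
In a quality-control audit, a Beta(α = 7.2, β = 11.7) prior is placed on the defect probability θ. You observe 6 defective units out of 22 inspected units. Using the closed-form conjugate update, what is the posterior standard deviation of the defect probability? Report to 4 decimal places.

The Beta prior is conjugate to a Binomial/Bernoulli likelihood; the update adds successes to α and failures to β.
Posterior: Beta(α+k, β+n−k) = Beta(7.2+6, 11.7+16) = Beta(13.2, 27.7).
Var = αβ/((α+β)²(α+β+1)) = 13.2·27.7/(40.9²·41.9) = 0.00521667; SD = √0.00521667 = 0.0722.

0.0722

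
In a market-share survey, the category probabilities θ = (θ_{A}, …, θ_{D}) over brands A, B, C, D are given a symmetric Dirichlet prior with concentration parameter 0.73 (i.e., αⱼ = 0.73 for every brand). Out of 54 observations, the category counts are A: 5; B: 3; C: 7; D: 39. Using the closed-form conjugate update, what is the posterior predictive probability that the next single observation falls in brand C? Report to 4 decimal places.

0.1358

The Dirichlet prior is conjugate to the Multinomial likelihood: each posterior αⱼ = prior αⱼ + observed count nⱼ.
Posterior concentration: (5.73, 3.73, 7.73, 39.73), total = 56.92.
P(next = C | data) = α_{C}/Σα = 0.1358.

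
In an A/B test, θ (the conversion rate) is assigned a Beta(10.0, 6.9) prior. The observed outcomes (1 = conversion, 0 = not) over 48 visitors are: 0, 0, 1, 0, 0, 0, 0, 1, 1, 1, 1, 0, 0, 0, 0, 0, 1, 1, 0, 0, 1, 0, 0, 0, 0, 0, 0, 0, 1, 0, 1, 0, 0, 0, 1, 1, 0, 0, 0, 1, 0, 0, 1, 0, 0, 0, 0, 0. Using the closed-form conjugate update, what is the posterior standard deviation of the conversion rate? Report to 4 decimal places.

0.0595

The Beta prior is conjugate to a Binomial/Bernoulli likelihood; the update adds successes to α and failures to β.
Posterior: Beta(α+k, β+n−k) = Beta(10.0+14, 6.9+34) = Beta(24.0, 40.9).
Var = αβ/((α+β)²(α+β+1)) = 24.0·40.9/(64.9²·65.9) = 0.00353639; SD = √0.00353639 = 0.0595.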